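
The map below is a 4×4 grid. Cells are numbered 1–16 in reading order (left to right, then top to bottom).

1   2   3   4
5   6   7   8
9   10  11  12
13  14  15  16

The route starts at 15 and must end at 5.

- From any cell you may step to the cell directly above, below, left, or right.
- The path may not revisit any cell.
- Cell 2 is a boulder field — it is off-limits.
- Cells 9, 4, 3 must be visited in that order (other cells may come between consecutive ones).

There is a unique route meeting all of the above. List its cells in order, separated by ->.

15 -> 14 -> 13 -> 9 -> 10 -> 11 -> 12 -> 8 -> 4 -> 3 -> 7 -> 6 -> 5

The waypoints must appear in the order 9, 4, 3, with no cell reused.
Route from 15: 2× left (reaching 13), up to 9, 3× right (reaching 12), 2× up (reaching 4), left to 3, down to 7, 2× left (reaching 5) — 12 moves in all.
Check: order respected (9 at step 3, 4 at step 8, 3 at step 9).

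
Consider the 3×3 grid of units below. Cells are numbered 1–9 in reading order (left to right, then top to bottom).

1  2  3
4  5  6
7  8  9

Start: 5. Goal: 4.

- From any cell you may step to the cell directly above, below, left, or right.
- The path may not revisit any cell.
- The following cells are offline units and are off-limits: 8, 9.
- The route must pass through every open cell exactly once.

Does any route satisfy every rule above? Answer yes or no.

no

Cell 7 has only one open neighbour but is neither the start nor the goal, so a Hamiltonian route would have to both enter and leave it through the same neighbour — impossible without revisiting.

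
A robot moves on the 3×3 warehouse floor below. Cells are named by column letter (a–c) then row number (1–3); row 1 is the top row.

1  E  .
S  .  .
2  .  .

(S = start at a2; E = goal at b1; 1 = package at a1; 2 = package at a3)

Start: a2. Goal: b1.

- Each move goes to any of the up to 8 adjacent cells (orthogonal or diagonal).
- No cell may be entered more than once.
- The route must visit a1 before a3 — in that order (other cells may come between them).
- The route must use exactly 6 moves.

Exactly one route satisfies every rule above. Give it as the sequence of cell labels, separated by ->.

a2 -> a1 -> b2 -> a3 -> b3 -> c2 -> b1

The waypoints must appear in the order a1, a3, with no cell reused.
Route from a2: up 1 to a1, down-right 1 to b2, down-left 1 to a3, right 1 to b3, up-right 1 to c2, up-left 1 to b1 — 6 moves in all.
Check: order respected (1 at step 1, 2 at step 3); 6 moves as required.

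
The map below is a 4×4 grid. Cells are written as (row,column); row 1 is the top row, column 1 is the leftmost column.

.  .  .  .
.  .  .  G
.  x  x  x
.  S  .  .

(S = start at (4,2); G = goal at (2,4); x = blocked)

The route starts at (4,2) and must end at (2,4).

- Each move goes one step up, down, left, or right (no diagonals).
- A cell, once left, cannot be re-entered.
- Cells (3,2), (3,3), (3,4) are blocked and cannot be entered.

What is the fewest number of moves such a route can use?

6

The Manhattan distance from (4,2) to (2,4) is |4−2| + |2−4| = 4, so at least 4 moves are needed.
That bound ignores the blocked cells. Measuring each leg by the fewest moves that actually steer around them ((4,2)→(2,4): 6) raises the lower bound to 6.
A route of 6 moves exists: (4,2) → (4,1) → (3,1) → (2,1) → (2,2) → (2,3) → (2,4).
Since 6 matches that lower bound, it is optimal.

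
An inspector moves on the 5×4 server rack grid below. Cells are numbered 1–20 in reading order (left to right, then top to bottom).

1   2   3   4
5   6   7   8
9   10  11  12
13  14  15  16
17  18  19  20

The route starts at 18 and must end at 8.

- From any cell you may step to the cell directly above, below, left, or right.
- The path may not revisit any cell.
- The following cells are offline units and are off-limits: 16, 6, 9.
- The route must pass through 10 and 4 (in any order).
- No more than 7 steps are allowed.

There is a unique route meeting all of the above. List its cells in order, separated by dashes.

18 - 14 - 10 - 11 - 7 - 3 - 4 - 8

The 7-move cap with required stops at 10, 4 leaves no slack for detours.
Route from 18: up 2 to 10, right 1 to 11, up 2 to 3, right 1 to 4, down 1 to 8 — 7 moves in all.
Check: all required cells visited; 7 ≤ 7 moves.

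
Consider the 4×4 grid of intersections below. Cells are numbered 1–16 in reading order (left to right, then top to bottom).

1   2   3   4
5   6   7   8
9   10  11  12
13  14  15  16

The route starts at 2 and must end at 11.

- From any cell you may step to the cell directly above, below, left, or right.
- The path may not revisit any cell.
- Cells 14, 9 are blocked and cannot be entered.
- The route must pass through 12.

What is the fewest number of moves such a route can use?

5

Any route passes through 12 somewhere between 2 and 11. Summing Manhattan distances along the two legs (2 → 12 → 11) gives a lower bound of 4 + 1 = 5 moves.
A route of 5 moves achieves this: 2 → 6 → 7 → 8 → 12 → 11.
Since 5 matches the lower bound, it is optimal.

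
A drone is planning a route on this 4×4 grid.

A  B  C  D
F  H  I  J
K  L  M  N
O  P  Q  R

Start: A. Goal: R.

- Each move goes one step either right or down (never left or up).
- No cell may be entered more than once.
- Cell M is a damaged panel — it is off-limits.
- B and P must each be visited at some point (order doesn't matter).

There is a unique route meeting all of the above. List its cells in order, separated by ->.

A -> B -> H -> L -> P -> Q -> R

Moves only go right or down, so the column and row indices never decrease.
Route from A: right to B, 3× down (reaching P), 2× right (reaching R) — 6 moves in all.
Check: all required cells visited.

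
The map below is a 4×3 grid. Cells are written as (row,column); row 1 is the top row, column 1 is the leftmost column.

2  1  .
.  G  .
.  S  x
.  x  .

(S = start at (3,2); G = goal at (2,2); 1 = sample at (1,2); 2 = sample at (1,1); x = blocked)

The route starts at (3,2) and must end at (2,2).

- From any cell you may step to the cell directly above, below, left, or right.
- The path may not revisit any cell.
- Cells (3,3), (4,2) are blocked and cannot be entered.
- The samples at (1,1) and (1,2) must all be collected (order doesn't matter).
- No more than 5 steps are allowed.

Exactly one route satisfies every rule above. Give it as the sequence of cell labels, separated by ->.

(3,2) -> (3,1) -> (2,1) -> (1,1) -> (1,2) -> (2,2)

The budget equals the shortest possible length, so every move has to be on a shortest route through the required cells.
Route from (3,2): left 1 to (3,1), up 2 to (1,1), right 1 to (1,2), down 1 to (2,2) — 5 moves in all.
Check: all required cells visited; 5 ≤ 5 moves.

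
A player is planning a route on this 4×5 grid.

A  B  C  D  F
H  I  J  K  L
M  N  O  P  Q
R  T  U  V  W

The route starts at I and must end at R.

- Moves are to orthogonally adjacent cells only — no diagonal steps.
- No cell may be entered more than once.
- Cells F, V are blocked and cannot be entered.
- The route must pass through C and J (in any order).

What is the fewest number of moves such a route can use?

7

Any route passes through C and J in some order between I and R. Summing Manhattan distances along each leg and taking the cheapest ordering (I → C → J → R) gives a lower bound of 2 + 1 + 4 = 7 moves.
A route of 7 moves achieves this: I → B → C → J → O → U → T → R.
Since 7 matches the lower bound, it is optimal.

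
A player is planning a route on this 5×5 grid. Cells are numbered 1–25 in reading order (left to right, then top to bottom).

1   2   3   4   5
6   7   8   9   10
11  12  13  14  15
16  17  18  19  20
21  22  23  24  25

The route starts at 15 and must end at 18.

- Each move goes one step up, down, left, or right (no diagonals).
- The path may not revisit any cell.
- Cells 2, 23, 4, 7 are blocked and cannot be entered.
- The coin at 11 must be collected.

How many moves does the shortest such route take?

7

Any route passes through 11 somewhere between 15 and 18. Summing Manhattan distances along the two legs (15 → 11 → 18) gives a lower bound of 4 + 3 = 7 moves.
A route of 7 moves achieves this: 15 → 14 → 13 → 12 → 11 → 16 → 17 → 18.
Since 7 matches the lower bound, it is optimal.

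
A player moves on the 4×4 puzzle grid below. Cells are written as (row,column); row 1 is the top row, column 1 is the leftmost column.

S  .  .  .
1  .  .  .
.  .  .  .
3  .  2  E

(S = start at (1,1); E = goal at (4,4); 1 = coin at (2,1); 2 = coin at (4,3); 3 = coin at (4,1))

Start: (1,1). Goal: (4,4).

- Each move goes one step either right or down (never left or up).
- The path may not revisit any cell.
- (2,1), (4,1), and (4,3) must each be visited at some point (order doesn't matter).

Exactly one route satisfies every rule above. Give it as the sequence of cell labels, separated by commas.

(1,1), (2,1), (3,1), (4,1), (4,2), (4,3), (4,4)

Moves only go right or down, so the column and row indices never decrease.
Route from (1,1): down 3 to (4,1), right 3 to (4,4) — 6 moves in all.
Check: all required cells visited.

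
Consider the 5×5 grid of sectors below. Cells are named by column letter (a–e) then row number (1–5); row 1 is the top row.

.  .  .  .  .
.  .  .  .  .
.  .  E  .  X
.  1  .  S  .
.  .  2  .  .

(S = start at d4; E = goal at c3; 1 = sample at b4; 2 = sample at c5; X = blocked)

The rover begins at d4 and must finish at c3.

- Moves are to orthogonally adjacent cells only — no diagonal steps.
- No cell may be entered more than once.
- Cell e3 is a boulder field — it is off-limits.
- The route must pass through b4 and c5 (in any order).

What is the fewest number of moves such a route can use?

6

Any route passes through b4 and c5 in some order between d4 and c3. Summing Manhattan distances along each leg and taking the cheapest ordering (d4 → b4 → c5 → c3) gives a lower bound of 2 + 2 + 2 = 6 moves.
A route of 6 moves achieves this: d4 → d5 → c5 → c4 → b4 → b3 → c3.
Since 6 matches the lower bound, it is optimal.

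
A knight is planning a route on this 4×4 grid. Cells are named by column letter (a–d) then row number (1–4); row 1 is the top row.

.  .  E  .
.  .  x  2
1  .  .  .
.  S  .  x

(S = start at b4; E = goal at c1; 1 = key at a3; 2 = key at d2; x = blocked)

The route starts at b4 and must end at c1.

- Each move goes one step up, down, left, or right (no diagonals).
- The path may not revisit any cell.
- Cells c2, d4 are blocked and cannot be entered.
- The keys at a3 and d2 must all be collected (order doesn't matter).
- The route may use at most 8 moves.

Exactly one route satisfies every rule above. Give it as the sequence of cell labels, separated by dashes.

b4 - a4 - a3 - b3 - c3 - d3 - d2 - d1 - c1

The 8-move cap with required stops at a3, d2 leaves no slack for detours.
Route from b4: left 1 to a4, up 1 to a3, right 3 to d3, up 2 to d1, left 1 to c1 — 8 moves in all.
Check: all required cells visited; 8 ≤ 8 moves.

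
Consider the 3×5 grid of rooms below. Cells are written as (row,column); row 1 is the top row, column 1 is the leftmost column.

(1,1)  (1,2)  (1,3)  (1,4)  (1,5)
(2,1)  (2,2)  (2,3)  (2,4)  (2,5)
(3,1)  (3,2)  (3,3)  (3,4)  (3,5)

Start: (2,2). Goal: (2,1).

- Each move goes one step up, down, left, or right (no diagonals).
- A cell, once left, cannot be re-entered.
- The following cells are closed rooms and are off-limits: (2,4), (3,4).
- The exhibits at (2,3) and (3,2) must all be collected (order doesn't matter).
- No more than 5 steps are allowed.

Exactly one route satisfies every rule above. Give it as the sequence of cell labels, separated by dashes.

Any route must reach (2,3) and (3,2) and still end at (2,1) within 5 moves, so the order of the required stops is forced.
Route from (2,2): right to (2,3), down to (3,3), 2× left (reaching (3,1)), up to (2,1) — 5 moves in all.
Check: all required cells visited; 5 ≤ 5 moves.

(2,2) - (2,3) - (3,3) - (3,2) - (3,1) - (2,1)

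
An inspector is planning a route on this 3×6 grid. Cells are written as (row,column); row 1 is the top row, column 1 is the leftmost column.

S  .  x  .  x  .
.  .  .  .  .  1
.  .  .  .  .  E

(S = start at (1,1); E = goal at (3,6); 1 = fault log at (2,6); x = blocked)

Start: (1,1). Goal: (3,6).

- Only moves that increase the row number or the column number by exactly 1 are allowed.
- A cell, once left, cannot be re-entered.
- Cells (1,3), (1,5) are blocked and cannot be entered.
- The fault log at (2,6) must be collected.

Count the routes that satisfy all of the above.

2

A right/down-only route from (1,1) to (3,6) makes exactly 2 down-moves and 5 right-moves in some order.
With no other constraints that would be C(7,2) = 21 routes.
Split at (2,6) and multiply the segment counts (each segment already excludes blocked cells): (1,1)→(2,6): 2; (2,6)→(3,6): 1; product = 2.
That gives 2 routes.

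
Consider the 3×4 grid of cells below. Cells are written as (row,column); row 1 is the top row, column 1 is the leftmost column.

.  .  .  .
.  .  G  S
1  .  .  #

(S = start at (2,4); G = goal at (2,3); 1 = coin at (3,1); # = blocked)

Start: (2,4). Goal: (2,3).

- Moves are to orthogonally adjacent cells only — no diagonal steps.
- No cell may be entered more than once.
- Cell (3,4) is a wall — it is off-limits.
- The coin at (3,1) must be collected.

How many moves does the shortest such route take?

Any route passes through (3,1) somewhere between (2,4) and (2,3). Summing Manhattan distances along the two legs ((2,4) → (3,1) → (2,3)) gives a lower bound of 4 + 3 = 7 moves.
The shortest route satisfying every rule uses 9 moves: (2,4) → (1,4) → (1,3) → (1,2) → (2,2) → (2,1) → (3,1) → (3,2) → (3,3) → (2,3).
The bound of 7 isn't tight here; checking systematically, no route of length 7 through 8 satisfies every constraint, so 9 is the minimum.

9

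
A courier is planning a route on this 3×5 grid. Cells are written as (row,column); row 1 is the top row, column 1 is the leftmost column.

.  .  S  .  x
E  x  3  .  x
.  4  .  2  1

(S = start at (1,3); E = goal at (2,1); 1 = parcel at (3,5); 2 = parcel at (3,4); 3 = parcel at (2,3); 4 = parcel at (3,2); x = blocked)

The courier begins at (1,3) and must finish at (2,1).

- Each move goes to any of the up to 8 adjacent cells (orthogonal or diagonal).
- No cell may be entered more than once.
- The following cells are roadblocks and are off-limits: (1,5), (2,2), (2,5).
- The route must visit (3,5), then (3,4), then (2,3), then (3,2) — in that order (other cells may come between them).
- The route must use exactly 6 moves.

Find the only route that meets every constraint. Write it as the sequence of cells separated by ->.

The waypoints must appear in the order (3,5), (3,4), (2,3), (3,2), with no cell reused.
Route from (1,3): 2× down-right (reaching (3,5)), left to (3,4), up-left to (2,3), down-left to (3,2), up-left to (2,1) — 6 moves in all.
Check: order respected (1 at step 2, 2 at step 3, 3 at step 4, 4 at step 5); 6 moves as required.

(1,3) -> (2,4) -> (3,5) -> (3,4) -> (2,3) -> (3,2) -> (2,1)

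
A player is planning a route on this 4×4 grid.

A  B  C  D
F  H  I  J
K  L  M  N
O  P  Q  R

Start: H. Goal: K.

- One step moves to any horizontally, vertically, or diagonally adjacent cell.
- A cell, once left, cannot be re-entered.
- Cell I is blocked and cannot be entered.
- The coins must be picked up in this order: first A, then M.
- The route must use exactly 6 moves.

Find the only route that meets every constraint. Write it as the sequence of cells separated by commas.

H, A, F, L, M, P, K

The waypoints must appear in the order A, M, with no cell reused.
Route from H: up-left to A, down to F, down-right to L, right to M, down-left to P, up-left to K — 6 moves in all.
Check: order respected (A at step 1, M at step 4); 6 moves as required.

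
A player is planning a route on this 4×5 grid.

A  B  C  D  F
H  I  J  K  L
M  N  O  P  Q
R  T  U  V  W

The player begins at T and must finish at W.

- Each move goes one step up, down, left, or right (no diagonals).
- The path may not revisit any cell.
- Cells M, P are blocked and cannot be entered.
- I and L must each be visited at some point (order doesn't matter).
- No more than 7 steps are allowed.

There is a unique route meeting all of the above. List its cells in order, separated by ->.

The 7-move cap with required stops at I, L leaves no slack for detours.
Route from T: 2× up (reaching I), 3× right (reaching L), 2× down (reaching W) — 7 moves in all.
Check: all required cells visited; 7 ≤ 7 moves.

T -> N -> I -> J -> K -> L -> Q -> W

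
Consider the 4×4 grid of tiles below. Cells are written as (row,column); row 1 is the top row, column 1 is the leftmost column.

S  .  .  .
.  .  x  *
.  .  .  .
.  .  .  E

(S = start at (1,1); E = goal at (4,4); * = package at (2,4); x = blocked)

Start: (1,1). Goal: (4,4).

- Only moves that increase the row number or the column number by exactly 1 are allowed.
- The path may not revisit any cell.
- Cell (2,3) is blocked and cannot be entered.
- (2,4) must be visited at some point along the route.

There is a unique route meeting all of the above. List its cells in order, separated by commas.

(1,1), (1,2), (1,3), (1,4), (2,4), (3,4), (4,4)

Moves only go right or down, so the column and row indices never decrease.
Route from (1,1): 3× right (reaching (1,4)), 3× down (reaching (4,4)) — 6 moves in all.
Check: all required cells visited.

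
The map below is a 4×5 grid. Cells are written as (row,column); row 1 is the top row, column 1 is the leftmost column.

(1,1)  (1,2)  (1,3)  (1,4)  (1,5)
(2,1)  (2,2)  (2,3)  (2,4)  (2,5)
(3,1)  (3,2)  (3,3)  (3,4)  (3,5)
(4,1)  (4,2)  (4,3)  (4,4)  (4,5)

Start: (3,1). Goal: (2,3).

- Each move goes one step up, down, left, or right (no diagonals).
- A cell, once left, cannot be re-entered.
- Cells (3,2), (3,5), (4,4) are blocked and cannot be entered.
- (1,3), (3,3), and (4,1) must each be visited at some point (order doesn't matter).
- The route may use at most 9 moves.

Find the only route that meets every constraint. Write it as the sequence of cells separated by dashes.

(3,1) - (4,1) - (4,2) - (4,3) - (3,3) - (3,4) - (2,4) - (1,4) - (1,3) - (2,3)

The 9-move cap with required stops at (1,3), (3,3), (4,1) leaves no slack for detours.
Route from (3,1): down 1 to (4,1), right 2 to (4,3), up 1 to (3,3), right 1 to (3,4), up 2 to (1,4), left 1 to (1,3), down 1 to (2,3) — 9 moves in all.
Check: all required cells visited; 9 ≤ 9 moves.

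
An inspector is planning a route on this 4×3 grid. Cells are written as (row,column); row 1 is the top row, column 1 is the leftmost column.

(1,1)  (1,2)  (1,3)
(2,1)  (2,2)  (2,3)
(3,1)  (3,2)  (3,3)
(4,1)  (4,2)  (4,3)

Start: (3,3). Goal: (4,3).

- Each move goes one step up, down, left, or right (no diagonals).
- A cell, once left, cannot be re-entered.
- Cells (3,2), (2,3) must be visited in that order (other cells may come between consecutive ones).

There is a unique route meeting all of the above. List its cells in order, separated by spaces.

The waypoints must appear in the order (3,2), (2,3), with no cell reused.
Route from (3,3): left to (3,2), up to (2,2), right to (2,3), up to (1,3), 2× left (reaching (1,1)), 3× down (reaching (4,1)), 2× right (reaching (4,3)) — 11 moves in all.
Check: order respected ((3,2) at step 1, (2,3) at step 3).

(3,3) (3,2) (2,2) (2,3) (1,3) (1,2) (1,1) (2,1) (3,1) (4,1) (4,2) (4,3)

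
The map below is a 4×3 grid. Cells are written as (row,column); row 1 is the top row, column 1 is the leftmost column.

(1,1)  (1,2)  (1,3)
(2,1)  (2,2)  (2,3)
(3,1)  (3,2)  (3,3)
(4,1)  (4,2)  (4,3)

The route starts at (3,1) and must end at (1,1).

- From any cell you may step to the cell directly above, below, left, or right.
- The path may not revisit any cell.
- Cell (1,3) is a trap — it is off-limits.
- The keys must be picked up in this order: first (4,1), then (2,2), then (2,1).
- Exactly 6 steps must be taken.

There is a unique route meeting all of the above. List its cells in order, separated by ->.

(3,1) -> (4,1) -> (4,2) -> (3,2) -> (2,2) -> (2,1) -> (1,1)

The waypoints must appear in the order (4,1), (2,2), (2,1), with no cell reused.
Route from (3,1): down 1 to (4,1), right 1 to (4,2), up 2 to (2,2), left 1 to (2,1), up 1 to (1,1) — 6 moves in all.
Check: order respected ((4,1) at step 1, (2,2) at step 4, (2,1) at step 5); 6 moves as required.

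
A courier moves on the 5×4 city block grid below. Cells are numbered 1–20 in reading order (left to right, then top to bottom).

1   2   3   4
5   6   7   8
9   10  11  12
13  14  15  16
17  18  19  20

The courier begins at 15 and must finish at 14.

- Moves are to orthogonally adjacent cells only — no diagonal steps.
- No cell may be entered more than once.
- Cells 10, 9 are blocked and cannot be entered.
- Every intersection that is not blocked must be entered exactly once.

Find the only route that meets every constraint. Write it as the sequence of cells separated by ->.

15 -> 11 -> 7 -> 6 -> 5 -> 1 -> 2 -> 3 -> 4 -> 8 -> 12 -> 16 -> 20 -> 19 -> 18 -> 17 -> 13 -> 14

Need to visit all 18 open cells exactly once, starting at 15 and ending at 14.
Route from 15: 2× up (reaching 7), 2× left (reaching 5), up to 1, 3× right (reaching 4), 4× down (reaching 20), 3× left (reaching 17), up to 13, right to 14 — 17 moves in all.
Check: all 18 open cells covered.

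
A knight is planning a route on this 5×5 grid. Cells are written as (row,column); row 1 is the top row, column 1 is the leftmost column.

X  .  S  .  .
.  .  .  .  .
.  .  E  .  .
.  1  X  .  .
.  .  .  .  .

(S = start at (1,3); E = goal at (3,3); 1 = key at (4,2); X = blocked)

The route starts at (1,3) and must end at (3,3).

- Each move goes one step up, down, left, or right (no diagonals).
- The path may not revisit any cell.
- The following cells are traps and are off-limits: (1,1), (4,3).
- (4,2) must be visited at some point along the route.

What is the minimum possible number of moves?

Any route passes through (4,2) somewhere between (1,3) and (3,3). Summing Manhattan distances along the two legs ((1,3) → (4,2) → (3,3)) gives a lower bound of 4 + 2 = 6 moves.
The shortest route satisfying every rule uses 8 moves: (1,3) → (2,3) → (2,2) → (2,1) → (3,1) → (4,1) → (4,2) → (3,2) → (3,3).
The no-revisit rule (legs can't share cells) pushes the minimum above the 6-move bound; an exhaustive check rules out every length from 6 to 7, leaving 8 as the minimum.

8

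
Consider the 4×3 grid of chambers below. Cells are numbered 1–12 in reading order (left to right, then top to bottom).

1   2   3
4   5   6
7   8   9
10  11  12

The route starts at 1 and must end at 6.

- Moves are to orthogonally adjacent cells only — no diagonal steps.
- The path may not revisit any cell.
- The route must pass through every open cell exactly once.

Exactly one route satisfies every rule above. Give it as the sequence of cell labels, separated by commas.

Need to visit all 12 open cells exactly once, starting at 1 and ending at 6.
Route from 1: down 3 to 10, right 2 to 12, up 1 to 9, left 1 to 8, up 2 to 2, right 1 to 3, down 1 to 6 — 11 moves in all.
Check: all 12 open cells covered.

1, 4, 7, 10, 11, 12, 9, 8, 5, 2, 3, 6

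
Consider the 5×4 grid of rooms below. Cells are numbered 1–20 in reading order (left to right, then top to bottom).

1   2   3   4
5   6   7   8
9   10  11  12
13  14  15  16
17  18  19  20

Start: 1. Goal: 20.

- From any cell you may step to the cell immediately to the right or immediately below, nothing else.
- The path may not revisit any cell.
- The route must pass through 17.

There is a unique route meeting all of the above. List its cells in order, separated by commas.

1, 5, 9, 13, 17, 18, 19, 20

Moves only go right or down, so the column and row indices never decrease.
Route from 1: 4× down (reaching 17), 3× right (reaching 20) — 7 moves in all.
Check: all required cells visited.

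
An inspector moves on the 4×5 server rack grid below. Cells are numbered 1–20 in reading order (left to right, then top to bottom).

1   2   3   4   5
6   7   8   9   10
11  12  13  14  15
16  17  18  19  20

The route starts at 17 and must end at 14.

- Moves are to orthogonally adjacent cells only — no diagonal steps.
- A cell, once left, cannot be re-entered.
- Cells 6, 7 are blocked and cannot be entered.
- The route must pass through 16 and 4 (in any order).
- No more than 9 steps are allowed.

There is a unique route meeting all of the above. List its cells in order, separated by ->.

The 9-move cap with required stops at 16, 4 leaves no slack for detours.
Route from 17: left 1 to 16, up 1 to 11, right 2 to 13, up 2 to 3, right 1 to 4, down 2 to 14 — 9 moves in all.
Check: all required cells visited; 9 ≤ 9 moves.

17 -> 16 -> 11 -> 12 -> 13 -> 8 -> 3 -> 4 -> 9 -> 14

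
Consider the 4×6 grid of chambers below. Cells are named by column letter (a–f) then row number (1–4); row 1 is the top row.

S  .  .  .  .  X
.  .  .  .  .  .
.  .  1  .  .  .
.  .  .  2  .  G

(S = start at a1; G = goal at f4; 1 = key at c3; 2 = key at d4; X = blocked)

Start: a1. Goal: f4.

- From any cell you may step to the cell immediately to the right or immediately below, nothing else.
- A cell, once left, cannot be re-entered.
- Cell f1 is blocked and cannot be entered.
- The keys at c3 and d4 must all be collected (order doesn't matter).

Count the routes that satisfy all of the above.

A right/down-only route from a1 to f4 makes exactly 3 down-moves and 5 right-moves in some order.
With no other constraints that would be C(8,3) = 56 routes.
A monotone route can only reach the required cells in the order c3, d4, so split there and multiply the segment counts (each segment already excludes blocked cells): a1→c3: 6; c3→d4: 2; d4→f4: 1; product = 12.
That gives 12 routes.

12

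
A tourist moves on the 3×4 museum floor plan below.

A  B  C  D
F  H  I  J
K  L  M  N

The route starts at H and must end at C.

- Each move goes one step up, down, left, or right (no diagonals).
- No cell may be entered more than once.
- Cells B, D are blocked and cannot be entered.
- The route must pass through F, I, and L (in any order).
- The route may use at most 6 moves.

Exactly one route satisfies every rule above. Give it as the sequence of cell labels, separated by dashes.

H - F - K - L - M - I - C

The budget equals the shortest possible length, so every move has to be on a shortest route through the required cells.
Route from H: left to F, down to K, 2× right (reaching M), 2× up (reaching C) — 6 moves in all.
Check: all required cells visited; 6 ≤ 6 moves.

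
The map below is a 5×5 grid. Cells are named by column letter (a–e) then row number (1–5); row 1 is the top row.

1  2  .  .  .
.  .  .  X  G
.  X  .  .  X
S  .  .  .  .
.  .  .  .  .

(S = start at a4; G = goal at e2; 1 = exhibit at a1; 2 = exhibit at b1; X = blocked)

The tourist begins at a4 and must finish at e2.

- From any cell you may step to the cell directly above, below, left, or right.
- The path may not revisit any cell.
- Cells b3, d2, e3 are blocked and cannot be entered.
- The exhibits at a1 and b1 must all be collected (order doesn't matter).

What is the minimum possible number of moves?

Any route passes through a1 and b1 in some order between a4 and e2. Summing Manhattan distances along each leg and taking the cheapest ordering (a4 → a1 → b1 → e2) gives a lower bound of 3 + 1 + 4 = 8 moves.
A route of 8 moves achieves this: a4 → a3 → a2 → a1 → b1 → c1 → d1 → e1 → e2.
Since 8 matches the lower bound, it is optimal.

8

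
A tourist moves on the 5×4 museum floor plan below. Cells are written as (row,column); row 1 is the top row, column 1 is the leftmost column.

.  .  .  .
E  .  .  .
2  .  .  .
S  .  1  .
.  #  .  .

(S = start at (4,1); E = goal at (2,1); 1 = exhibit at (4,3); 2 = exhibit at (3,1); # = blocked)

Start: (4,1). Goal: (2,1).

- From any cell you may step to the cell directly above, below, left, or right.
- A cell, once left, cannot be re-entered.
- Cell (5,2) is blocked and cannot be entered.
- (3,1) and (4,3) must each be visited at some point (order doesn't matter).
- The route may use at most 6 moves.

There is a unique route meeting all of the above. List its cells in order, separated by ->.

The 6-move cap with required stops at (3,1), (4,3) leaves no slack for detours.
Route from (4,1): right 2 to (4,3), up 1 to (3,3), left 2 to (3,1), up 1 to (2,1) — 6 moves in all.
Check: all required cells visited; 6 ≤ 6 moves.

(4,1) -> (4,2) -> (4,3) -> (3,3) -> (3,2) -> (3,1) -> (2,1)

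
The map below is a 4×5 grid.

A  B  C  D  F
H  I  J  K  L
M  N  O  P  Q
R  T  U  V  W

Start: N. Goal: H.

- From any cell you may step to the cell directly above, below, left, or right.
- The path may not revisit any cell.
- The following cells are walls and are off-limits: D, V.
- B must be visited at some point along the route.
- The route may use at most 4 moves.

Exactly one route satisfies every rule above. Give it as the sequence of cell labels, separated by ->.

N -> I -> B -> A -> H

Any route must reach B and still end at H within 4 moves, so the order of the required stops is forced.
Route from N: 2× up (reaching B), left to A, down to H — 4 moves in all.
Check: all required cells visited; 4 ≤ 4 moves.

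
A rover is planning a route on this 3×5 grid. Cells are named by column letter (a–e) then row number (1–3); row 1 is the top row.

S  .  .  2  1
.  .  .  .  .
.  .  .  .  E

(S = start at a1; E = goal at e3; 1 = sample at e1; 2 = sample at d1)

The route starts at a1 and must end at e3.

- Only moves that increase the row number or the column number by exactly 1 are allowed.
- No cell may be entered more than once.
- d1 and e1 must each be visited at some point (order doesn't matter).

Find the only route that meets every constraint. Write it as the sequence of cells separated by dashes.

a1 - b1 - c1 - d1 - e1 - e2 - e3

Moves only go right or down, so the column and row indices never decrease.
Route from a1: 4× right (reaching e1), 2× down (reaching e3) — 6 moves in all.
Check: all required cells visited.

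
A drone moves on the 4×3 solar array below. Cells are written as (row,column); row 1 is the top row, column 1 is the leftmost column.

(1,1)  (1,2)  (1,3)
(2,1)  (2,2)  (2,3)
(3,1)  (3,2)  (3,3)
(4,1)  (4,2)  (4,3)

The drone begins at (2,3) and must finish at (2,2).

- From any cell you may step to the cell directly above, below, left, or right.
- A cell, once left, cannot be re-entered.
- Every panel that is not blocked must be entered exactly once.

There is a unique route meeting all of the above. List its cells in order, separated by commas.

(2,3), (1,3), (1,2), (1,1), (2,1), (3,1), (4,1), (4,2), (4,3), (3,3), (3,2), (2,2)

Need to visit all 12 open cells exactly once, starting at (2,3) and ending at (2,2).
Route from (2,3): up 1 to (1,3), left 2 to (1,1), down 3 to (4,1), right 2 to (4,3), up 1 to (3,3), left 1 to (3,2), up 1 to (2,2) — 11 moves in all.
Check: all 12 open cells covered.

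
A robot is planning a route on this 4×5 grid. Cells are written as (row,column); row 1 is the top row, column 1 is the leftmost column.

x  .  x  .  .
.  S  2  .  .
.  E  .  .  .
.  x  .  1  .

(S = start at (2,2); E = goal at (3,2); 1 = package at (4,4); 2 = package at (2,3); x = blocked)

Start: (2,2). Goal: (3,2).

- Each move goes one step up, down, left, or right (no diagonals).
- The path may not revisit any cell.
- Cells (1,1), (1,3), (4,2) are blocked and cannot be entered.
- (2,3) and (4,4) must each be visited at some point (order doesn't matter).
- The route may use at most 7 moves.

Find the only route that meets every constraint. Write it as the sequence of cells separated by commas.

Any route must reach (2,3) and (4,4) and still end at (3,2) within 7 moves, so the order of the required stops is forced.
Route from (2,2): right 2 to (2,4), down 2 to (4,4), left 1 to (4,3), up 1 to (3,3), left 1 to (3,2) — 7 moves in all.
Check: all required cells visited; 7 ≤ 7 moves.

(2,2), (2,3), (2,4), (3,4), (4,4), (4,3), (3,3), (3,2)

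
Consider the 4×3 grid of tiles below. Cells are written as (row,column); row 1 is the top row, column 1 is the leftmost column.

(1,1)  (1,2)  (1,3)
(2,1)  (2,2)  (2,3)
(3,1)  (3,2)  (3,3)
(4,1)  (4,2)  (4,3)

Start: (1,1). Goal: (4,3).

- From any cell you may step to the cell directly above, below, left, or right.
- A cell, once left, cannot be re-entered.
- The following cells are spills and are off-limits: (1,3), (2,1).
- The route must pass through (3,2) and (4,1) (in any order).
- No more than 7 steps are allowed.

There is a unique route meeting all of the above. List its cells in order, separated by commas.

(1,1), (1,2), (2,2), (3,2), (3,1), (4,1), (4,2), (4,3)

The budget equals the shortest possible length, so every move has to be on a shortest route through the required cells.
Route from (1,1): right to (1,2), 2× down (reaching (3,2)), left to (3,1), down to (4,1), 2× right (reaching (4,3)) — 7 moves in all.
Check: all required cells visited; 7 ≤ 7 moves.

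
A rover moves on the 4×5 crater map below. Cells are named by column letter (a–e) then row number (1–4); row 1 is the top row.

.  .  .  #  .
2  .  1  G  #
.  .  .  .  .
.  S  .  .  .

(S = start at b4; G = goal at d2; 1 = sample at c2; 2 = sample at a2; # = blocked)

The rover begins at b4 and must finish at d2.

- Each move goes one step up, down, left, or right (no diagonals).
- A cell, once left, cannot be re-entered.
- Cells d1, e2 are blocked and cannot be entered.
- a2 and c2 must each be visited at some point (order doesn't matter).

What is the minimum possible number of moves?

6

Any route passes through a2 and c2 in some order between b4 and d2. Summing Manhattan distances along each leg and taking the cheapest ordering (b4 → a2 → c2 → d2) gives a lower bound of 3 + 2 + 1 = 6 moves.
A route of 6 moves achieves this: b4 → b3 → a3 → a2 → b2 → c2 → d2.
Since 6 matches the lower bound, it is optimal.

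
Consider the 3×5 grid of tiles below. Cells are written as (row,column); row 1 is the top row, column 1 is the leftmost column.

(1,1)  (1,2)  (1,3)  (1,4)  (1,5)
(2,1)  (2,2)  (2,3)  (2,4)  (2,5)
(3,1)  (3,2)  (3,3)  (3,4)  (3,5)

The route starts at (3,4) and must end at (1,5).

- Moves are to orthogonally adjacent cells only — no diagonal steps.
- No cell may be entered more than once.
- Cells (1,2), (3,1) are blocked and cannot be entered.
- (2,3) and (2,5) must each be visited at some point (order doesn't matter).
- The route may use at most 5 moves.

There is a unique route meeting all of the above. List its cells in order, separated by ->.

(3,4) -> (3,3) -> (2,3) -> (2,4) -> (2,5) -> (1,5)

Any route must reach (2,3) and (2,5) and still end at (1,5) within 5 moves, so the order of the required stops is forced.
Route from (3,4): left to (3,3), up to (2,3), 2× right (reaching (2,5)), up to (1,5) — 5 moves in all.
Check: all required cells visited; 5 ≤ 5 moves.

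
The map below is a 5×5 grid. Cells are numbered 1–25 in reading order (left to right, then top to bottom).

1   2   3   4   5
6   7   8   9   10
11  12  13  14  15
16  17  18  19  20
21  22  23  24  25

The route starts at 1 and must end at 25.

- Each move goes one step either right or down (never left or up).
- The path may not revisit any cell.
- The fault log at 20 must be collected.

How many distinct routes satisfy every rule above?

35

A right/down-only route from 1 to 25 makes exactly 4 down-moves and 4 right-moves in some order.
With no other constraints that would be C(8,4) = 70 routes.
Split at 20 and multiply the segment counts: 1→20: 35; 20→25: 1; product = 35.
That gives 35 routes.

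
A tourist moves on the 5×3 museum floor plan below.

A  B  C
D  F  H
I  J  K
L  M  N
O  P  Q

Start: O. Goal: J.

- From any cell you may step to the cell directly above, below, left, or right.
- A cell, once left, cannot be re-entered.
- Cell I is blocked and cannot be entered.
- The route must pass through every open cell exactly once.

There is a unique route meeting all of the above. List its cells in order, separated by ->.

O -> L -> M -> P -> Q -> N -> K -> H -> C -> B -> A -> D -> F -> J

Need to visit all 14 open cells exactly once, starting at O and ending at J.
Cell Q has only two open neighbours (N and P), so the path must pass straight through it: one of those is the cell it's entered from and the other is where it exits.
Route from O: up to L, right to M, down to P, right to Q, 4× up (reaching C), 2× left (reaching A), down to D, right to F, down to J — 13 moves in all.
Check: all 14 open cells covered.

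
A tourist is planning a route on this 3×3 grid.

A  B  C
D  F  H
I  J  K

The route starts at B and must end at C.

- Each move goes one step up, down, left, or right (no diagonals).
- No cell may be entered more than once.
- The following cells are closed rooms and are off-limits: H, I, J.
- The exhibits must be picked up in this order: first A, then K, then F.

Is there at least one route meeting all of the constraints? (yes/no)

no

The blocked cells wall K off from B completely — no sequence of moves reaches it at all, so no route can satisfy the rules.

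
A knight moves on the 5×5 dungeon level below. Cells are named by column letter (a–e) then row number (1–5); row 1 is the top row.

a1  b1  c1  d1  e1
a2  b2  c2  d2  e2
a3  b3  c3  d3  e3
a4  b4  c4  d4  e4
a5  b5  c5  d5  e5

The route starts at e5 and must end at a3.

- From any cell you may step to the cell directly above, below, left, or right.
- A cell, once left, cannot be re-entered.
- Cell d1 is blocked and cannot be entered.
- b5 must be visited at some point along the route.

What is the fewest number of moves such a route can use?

Any route passes through b5 somewhere between e5 and a3. Summing Manhattan distances along the two legs (e5 → b5 → a3) gives a lower bound of 3 + 3 = 6 moves.
A route of 6 moves achieves this: e5 → d5 → c5 → b5 → b4 → b3 → a3.
Since 6 matches the lower bound, it is optimal.

6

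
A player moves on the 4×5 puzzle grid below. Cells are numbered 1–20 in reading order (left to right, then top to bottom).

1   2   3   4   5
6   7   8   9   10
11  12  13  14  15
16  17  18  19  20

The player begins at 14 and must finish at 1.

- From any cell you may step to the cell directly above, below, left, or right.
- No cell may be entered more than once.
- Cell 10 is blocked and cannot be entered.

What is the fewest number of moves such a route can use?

5

The Manhattan distance from 14 to 1 is |3−1| + |4−1| = 5, so at least 5 moves are needed.
A route of 5 moves achieves this: 14 → 9 → 4 → 3 → 2 → 1.
Since 5 matches the lower bound, it is optimal.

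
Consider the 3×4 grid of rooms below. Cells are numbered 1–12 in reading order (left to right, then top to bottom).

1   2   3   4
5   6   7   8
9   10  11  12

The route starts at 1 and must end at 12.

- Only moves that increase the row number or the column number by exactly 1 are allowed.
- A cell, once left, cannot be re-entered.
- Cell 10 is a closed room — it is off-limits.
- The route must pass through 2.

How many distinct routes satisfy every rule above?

5

A right/down-only route from 1 to 12 makes exactly 2 down-moves and 3 right-moves in some order.
With no other constraints that would be C(5,2) = 10 routes.
Split at 2 and multiply the segment counts (each segment already excludes blocked cells): 1→2: 1; 2→12: 5; product = 5.
That gives 5 routes.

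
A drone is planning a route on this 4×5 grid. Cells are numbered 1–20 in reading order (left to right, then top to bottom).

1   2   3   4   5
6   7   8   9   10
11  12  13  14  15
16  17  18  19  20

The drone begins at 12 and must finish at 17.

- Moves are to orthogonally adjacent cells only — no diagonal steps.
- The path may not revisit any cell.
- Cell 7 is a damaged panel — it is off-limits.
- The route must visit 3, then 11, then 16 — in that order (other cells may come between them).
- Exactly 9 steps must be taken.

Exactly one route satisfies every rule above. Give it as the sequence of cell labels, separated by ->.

The waypoints must appear in the order 3, 11, 16, with no cell reused.
Route from 12: right to 13, 2× up (reaching 3), 2× left (reaching 1), 3× down (reaching 16), right to 17 — 9 moves in all.
Check: order respected (3 at step 3, 11 at step 7, 16 at step 8); 9 moves as required.

12 -> 13 -> 8 -> 3 -> 2 -> 1 -> 6 -> 11 -> 16 -> 17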